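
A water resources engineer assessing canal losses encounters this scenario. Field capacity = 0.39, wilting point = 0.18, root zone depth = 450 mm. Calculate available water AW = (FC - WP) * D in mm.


AW = (FC - WP) * D
   = (0.39 - 0.18) * 450
   = 0.21 * 450
   = 94.50 mm


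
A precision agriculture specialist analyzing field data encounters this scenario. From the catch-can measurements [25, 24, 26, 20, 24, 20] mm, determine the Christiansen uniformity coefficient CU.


xbar = 139 / 6 = 23.167
sum|xi - xbar| = 12.667
CU = 100 * (1 - 12.667 / (6 * 23.167))
   = 100 * (1 - 0.0911)
   = 90.89%


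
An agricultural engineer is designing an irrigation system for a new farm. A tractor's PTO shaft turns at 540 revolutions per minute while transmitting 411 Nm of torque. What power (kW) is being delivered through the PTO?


P = 2*pi*n*T / 60000
  = 2*pi * 540 * 411 / 60000
  = 1394490.15 / 60000
  = 23.24 kW


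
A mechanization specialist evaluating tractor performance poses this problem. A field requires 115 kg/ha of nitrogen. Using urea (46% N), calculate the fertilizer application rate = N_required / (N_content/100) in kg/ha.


Rate = N_required / (N_content / 100)
     = 115 / (46 / 100)
     = 115 / 0.46
     = 250 kg/ha


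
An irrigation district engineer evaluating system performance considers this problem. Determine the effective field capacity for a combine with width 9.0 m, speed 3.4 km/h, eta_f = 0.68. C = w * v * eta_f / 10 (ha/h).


C = w * v * eta_f / 10
  = 9.0 * 3.4 * 0.68 / 10
  = 20.81 / 10
  = 2.08 ha/h


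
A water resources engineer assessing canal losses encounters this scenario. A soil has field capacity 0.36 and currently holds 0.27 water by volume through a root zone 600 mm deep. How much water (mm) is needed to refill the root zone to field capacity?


SMD = (FC - theta) * D
    = (0.36 - 0.27) * 600
    = 0.090 * 600
    = 54 mm


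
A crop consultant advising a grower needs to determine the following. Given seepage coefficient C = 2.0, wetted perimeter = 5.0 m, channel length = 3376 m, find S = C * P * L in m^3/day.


S = C * P * L
  = 2.0 * 5.0 * 3376
  = 33760 m^3/day


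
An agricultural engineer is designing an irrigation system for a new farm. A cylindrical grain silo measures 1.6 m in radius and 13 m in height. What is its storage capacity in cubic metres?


V = pi * r^2 * h
  = pi * 1.6^2 * 13
  = pi * 2.56 * 13
  = 104.55 m^3


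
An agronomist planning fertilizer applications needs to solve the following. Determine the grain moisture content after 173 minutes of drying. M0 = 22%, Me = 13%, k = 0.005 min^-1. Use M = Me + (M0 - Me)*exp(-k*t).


M = Me + (M0 - Me) * e^(-k*t)
  = 13 + (22 - 13) * e^(-0.005*173)
  = 13 + 9 * e^(-0.865)
  = 13 + 9 * 0.42105
  = 13 + 3.7895
  = 16.79%


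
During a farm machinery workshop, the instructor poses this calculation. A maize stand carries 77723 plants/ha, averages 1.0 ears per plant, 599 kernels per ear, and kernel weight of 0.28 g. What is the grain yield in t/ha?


Y = density * ears * kernels * kw
  = 77723 * 1.0 * 599 * 0.28 g/ha
  = 13035701.56 g/ha
  = 13035.70 kg/ha = 13.04 t/ha


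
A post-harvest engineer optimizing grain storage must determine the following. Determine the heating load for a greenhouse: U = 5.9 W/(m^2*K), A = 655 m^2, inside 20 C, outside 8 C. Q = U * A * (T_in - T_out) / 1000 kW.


dT = 20 - (8) = 12 K
Q = U * A * dT
  = 5.9 * 655 * 12
  = 46374 W = 46.37 kW


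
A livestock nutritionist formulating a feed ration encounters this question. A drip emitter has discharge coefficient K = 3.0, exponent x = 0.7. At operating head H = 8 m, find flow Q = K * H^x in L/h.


Q = K * H^x
  = 3.0 * 8^0.7
  = 3.0 * 4.2871
  = 12.86 L/h


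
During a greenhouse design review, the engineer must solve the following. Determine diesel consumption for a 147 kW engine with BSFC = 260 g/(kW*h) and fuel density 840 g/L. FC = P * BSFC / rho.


FC = P * BSFC / rho_fuel
   = 147 * 260 / 840
   = 38220 / 840
   = 45.50 L/h


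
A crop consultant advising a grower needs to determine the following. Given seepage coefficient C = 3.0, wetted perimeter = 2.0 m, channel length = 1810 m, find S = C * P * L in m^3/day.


S = C * P * L
  = 3.0 * 2.0 * 1810
  = 10860 m^3/day


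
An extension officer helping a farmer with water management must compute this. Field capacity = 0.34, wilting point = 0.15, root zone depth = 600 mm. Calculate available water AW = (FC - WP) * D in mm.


AW = (FC - WP) * D
   = (0.34 - 0.15) * 600
   = 0.19 * 600
   = 114 mm


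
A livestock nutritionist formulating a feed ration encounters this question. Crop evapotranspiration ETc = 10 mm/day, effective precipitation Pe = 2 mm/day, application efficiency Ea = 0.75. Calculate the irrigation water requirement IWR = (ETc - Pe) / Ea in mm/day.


IWR = (ETc - Pe) / Ea
    = (10 - 2) / 0.75
    = 8 / 0.75
    = 10.67 mm/day


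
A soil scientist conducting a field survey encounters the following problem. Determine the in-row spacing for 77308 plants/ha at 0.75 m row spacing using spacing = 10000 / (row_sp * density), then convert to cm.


spacing = 10000 / (row_sp * density)
        = 10000 / (0.75 * 77308)
        = 10000 / 57981
        = 0.17247 m = 17.25 cm


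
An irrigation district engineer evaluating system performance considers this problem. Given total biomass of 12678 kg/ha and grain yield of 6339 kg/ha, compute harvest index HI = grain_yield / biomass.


HI = grain_yield / biomass
   = 6339 / 12678
   = 0.50


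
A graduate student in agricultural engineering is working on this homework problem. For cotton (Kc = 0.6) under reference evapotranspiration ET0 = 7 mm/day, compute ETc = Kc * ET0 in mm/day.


ETc = Kc * ET0
    = 0.6 * 7
    = 4.20 mm/day


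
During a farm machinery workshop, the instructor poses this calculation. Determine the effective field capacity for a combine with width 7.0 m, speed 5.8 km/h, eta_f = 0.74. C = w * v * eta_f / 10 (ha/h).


C = w * v * eta_f / 10
  = 7.0 * 5.8 * 0.74 / 10
  = 30.04 / 10
  = 3.00 ha/h


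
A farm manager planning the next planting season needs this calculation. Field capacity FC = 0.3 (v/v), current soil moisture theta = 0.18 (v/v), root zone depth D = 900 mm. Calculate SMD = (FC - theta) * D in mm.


SMD = (FC - theta) * D
    = (0.3 - 0.18) * 900
    = 0.120 * 900
    = 108 mm


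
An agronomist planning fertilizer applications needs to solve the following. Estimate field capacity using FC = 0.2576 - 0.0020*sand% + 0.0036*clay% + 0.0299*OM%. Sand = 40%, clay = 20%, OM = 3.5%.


FC = 0.2576 - 0.0020*40 + 0.0036*20 + 0.0299*3.5
   = 0.2576 - 0.0800 + 0.0720 + 0.1047
   = 0.3543


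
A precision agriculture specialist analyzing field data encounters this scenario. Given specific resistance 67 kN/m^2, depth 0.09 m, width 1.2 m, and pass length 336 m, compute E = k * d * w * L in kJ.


E = k * d * w * L
  = 67 * 0.09 * 1.2 * 336
  = 2431.30 kJ


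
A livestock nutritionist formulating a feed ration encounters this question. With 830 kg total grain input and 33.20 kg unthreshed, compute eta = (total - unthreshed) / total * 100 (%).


eta = (total - unthreshed) / total * 100
    = (830 - 33.20) / 830 * 100
    = 796.80 / 830 * 100
    = 96%


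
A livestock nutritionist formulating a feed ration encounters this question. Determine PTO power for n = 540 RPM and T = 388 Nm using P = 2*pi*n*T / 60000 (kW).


P = 2*pi*n*T / 60000
  = 2*pi * 540 * 388 / 60000
  = 1316452.99 / 60000
  = 21.94 kW


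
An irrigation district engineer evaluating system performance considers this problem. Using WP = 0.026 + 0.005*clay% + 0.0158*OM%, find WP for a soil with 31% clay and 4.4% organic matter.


WP = 0.026 + 0.005*31 + 0.0158*4.4
   = 0.026 + 0.1550 + 0.0695
   = 0.2505


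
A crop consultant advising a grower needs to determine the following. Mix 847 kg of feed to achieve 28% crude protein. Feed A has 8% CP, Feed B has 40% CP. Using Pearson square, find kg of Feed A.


parts_A = CP_b - target = 40 - 28 = 12
parts_B = target - CP_a = 28 - 8 = 20
total_parts = 12 + 20 = 32
Feed A = 847 * 12 / 32 = 317.63 kg
Feed B = 847 * 20 / 32 = 529.38 kg

317.63 kg


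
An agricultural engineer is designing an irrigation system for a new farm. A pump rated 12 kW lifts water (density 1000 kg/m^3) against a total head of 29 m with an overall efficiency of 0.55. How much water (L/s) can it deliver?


Q = (P * 1000 * eta) / (rho * g * H)
  = (12 * 1000 * 0.55) / (1000 * 9.81 * 29)
  = 6600 / 284490
  = 0.02320 m^3/s = 23.20 L/s


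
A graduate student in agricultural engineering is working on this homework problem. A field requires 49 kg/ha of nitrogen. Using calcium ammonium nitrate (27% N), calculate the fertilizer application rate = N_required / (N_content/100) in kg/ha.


Rate = N_required / (N_content / 100)
     = 49 / (27 / 100)
     = 49 / 0.27
     = 181.48 kg/ha


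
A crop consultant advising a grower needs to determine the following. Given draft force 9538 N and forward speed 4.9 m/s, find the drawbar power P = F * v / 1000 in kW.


P = F * v / 1000
  = 9538 * 4.9 / 1000
  = 46736.20 / 1000
  = 46.74 kW


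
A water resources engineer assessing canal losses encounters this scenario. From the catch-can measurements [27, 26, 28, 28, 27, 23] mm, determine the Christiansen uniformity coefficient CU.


xbar = 159 / 6 = 26.500
sum|xi - xbar| = 8
CU = 100 * (1 - 8 / (6 * 26.500))
   = 100 * (1 - 0.0503)
   = 94.97%


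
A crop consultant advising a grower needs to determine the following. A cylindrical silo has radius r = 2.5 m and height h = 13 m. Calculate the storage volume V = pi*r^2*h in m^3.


V = pi * r^2 * h
  = pi * 2.5^2 * 13
  = pi * 6.25 * 13
  = 255.25 m^3


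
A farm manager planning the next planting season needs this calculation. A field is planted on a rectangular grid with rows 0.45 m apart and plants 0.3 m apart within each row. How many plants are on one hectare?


D = 10000 / (row_sp * plant_sp)
  = 10000 / (0.45 * 0.3)
  = 10000 / 0.1350
  = 74074.07 plants/ha


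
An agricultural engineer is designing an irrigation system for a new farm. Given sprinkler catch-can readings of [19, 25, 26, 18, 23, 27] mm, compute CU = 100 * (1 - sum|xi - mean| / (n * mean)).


xbar = 138 / 6 = 23
sum|xi - xbar| = 18
CU = 100 * (1 - 18 / (6 * 23))
   = 100 * (1 - 0.1304)
   = 86.96%


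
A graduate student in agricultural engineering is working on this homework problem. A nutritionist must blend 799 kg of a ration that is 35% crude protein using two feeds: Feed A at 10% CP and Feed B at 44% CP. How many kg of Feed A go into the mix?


parts_A = CP_b - target = 44 - 35 = 9
parts_B = target - CP_a = 35 - 10 = 25
total_parts = 9 + 25 = 34
Feed A = 799 * 9 / 34 = 211.50 kg
Feed B = 799 * 25 / 34 = 587.50 kg

211.50 kg


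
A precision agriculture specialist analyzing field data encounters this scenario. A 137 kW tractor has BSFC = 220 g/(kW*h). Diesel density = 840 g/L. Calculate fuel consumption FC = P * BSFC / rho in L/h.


FC = P * BSFC / rho_fuel
   = 137 * 220 / 840
   = 30140 / 840
   = 35.88 L/h


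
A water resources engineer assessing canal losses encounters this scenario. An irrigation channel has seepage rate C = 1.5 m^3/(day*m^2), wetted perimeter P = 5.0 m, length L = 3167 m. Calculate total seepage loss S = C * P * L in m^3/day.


S = C * P * L
  = 1.5 * 5.0 * 3167
  = 23752.50 m^3/day


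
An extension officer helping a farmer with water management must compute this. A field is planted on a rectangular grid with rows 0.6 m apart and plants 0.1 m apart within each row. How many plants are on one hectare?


D = 10000 / (row_sp * plant_sp)
  = 10000 / (0.6 * 0.1)
  = 10000 / 0.0600
  = 166666.67 plants/ha


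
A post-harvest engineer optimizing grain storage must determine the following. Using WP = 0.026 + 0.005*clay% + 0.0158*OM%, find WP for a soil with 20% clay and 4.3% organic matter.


WP = 0.026 + 0.005*20 + 0.0158*4.3
   = 0.026 + 0.1000 + 0.0679
   = 0.1939


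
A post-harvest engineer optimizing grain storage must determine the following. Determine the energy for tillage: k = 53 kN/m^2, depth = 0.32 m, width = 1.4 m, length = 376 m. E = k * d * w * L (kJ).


E = k * d * w * L
  = 53 * 0.32 * 1.4 * 376
  = 8927.74 kJ


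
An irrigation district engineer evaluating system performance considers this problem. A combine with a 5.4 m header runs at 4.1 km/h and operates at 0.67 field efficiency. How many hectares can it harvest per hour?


C = w * v * eta_f / 10
  = 5.4 * 4.1 * 0.67 / 10
  = 14.83 / 10
  = 1.48 ha/h


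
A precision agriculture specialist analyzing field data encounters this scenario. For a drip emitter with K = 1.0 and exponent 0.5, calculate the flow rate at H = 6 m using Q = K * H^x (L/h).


Q = K * H^x
  = 1.0 * 6^0.5
  = 1.0 * 2.4495
  = 2.45 L/h


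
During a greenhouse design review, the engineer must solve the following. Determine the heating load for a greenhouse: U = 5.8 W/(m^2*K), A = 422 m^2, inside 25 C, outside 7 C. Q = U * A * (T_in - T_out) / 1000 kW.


dT = 25 - (7) = 18 K
Q = U * A * dT
  = 5.8 * 422 * 18
  = 44056.80 W = 44.06 kW


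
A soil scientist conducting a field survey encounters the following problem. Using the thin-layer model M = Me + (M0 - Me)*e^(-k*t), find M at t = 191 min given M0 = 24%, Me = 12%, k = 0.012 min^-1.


M = Me + (M0 - Me) * e^(-k*t)
  = 12 + (24 - 12) * e^(-0.012*191)
  = 12 + 12 * e^(-2.292)
  = 12 + 12 * 0.10106
  = 12 + 1.2128
  = 13.21%


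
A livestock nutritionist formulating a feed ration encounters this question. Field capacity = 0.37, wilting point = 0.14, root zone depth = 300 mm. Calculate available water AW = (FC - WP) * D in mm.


AW = (FC - WP) * D
   = (0.37 - 0.14) * 300
   = 0.23 * 300
   = 69 mm


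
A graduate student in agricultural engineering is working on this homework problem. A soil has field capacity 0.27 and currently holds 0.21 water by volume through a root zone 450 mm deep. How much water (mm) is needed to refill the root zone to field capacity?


SMD = (FC - theta) * D
    = (0.27 - 0.21) * 450
    = 0.060 * 450
    = 27 mm


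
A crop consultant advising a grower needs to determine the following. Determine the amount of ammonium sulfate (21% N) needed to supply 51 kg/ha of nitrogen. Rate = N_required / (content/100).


Rate = N_required / (N_content / 100)
     = 51 / (21 / 100)
     = 51 / 0.21
     = 242.86 kg/ha


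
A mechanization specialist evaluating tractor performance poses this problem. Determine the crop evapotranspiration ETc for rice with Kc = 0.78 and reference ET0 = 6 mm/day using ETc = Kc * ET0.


ETc = Kc * ET0
    = 0.78 * 6
    = 4.68 mm/day


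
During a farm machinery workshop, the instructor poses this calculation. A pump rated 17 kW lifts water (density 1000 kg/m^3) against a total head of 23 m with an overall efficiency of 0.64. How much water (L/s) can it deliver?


Q = (P * 1000 * eta) / (rho * g * H)
  = (17 * 1000 * 0.64) / (1000 * 9.81 * 23)
  = 10880 / 225630
  = 0.04822 m^3/s = 48.22 L/s


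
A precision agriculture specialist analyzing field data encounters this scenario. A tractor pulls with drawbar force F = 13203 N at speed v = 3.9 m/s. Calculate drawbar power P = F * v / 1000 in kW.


P = F * v / 1000
  = 13203 * 3.9 / 1000
  = 51491.70 / 1000
  = 51.49 kW


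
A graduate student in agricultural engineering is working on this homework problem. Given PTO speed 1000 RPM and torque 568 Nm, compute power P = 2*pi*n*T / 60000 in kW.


P = 2*pi*n*T / 60000
  = 2*pi * 1000 * 568 / 60000
  = 3568849.25 / 60000
  = 59.48 kW


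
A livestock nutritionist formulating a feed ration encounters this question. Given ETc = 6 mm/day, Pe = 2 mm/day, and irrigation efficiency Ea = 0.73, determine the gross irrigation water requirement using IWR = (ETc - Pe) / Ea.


IWR = (ETc - Pe) / Ea
    = (6 - 2) / 0.73
    = 4 / 0.73
    = 5.48 mm/day


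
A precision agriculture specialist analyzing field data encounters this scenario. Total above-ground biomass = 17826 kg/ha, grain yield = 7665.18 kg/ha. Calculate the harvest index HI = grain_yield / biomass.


HI = grain_yield / biomass
   = 7665.18 / 17826
   = 0.43


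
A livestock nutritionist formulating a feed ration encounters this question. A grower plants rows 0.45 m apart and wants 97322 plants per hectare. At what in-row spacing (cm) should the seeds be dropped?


spacing = 10000 / (row_sp * density)
        = 10000 / (0.45 * 97322)
        = 10000 / 43794.90
        = 0.22834 m = 22.83 cm


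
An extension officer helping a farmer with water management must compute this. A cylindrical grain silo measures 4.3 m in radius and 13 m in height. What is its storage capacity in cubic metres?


V = pi * r^2 * h
  = pi * 4.3^2 * 13
  = pi * 18.49 * 13
  = 755.14 m^3


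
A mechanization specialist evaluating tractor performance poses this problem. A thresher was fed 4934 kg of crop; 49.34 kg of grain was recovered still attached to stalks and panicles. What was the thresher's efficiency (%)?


eta = (total - unthreshed) / total * 100
    = (4934 - 49.34) / 4934 * 100
    = 4884.66 / 4934 * 100
    = 99%


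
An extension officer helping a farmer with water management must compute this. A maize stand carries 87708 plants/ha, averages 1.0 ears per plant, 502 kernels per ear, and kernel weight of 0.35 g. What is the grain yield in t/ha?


Y = density * ears * kernels * kw
  = 87708 * 1.0 * 502 * 0.35 g/ha
  = 15410295.60 g/ha
  = 15410.30 kg/ha = 15.41 t/ha


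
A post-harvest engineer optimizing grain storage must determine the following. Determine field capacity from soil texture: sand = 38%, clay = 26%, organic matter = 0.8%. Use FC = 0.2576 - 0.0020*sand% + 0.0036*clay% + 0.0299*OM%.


FC = 0.2576 - 0.0020*38 + 0.0036*26 + 0.0299*0.8
   = 0.2576 - 0.0760 + 0.0936 + 0.0239
   = 0.2991


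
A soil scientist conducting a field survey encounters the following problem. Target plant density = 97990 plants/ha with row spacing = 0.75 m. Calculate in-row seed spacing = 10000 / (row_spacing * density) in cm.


spacing = 10000 / (row_sp * density)
        = 10000 / (0.75 * 97990)
        = 10000 / 73492.50
        = 0.13607 m = 13.61 cm


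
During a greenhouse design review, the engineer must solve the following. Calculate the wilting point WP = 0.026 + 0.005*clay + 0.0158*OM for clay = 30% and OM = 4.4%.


WP = 0.026 + 0.005*30 + 0.0158*4.4
   = 0.026 + 0.1500 + 0.0695
   = 0.2455


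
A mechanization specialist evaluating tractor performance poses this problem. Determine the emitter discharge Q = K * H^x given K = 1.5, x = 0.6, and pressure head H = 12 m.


Q = K * H^x
  = 1.5 * 12^0.6
  = 1.5 * 4.4413
  = 6.66 L/h


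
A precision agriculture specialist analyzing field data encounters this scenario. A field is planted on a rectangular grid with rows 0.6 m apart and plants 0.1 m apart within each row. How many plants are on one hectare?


D = 10000 / (row_sp * plant_sp)
  = 10000 / (0.6 * 0.1)
  = 10000 / 0.0600
  = 166666.67 plants/ha


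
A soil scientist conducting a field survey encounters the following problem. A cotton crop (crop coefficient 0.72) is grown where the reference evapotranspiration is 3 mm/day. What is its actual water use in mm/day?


ETc = Kc * ET0
    = 0.72 * 3
    = 2.16 mm/day


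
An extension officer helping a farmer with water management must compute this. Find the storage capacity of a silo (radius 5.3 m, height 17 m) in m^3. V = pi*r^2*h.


V = pi * r^2 * h
  = pi * 5.3^2 * 17
  = pi * 28.09 * 17
  = 1500.20 m^3


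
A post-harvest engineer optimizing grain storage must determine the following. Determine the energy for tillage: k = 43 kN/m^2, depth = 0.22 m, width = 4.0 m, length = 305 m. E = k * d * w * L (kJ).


E = k * d * w * L
  = 43 * 0.22 * 4.0 * 305
  = 11541.20 kJ


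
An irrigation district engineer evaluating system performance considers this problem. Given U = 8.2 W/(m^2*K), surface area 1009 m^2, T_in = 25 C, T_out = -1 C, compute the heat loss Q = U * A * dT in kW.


dT = 25 - (-1) = 26 K
Q = U * A * dT
  = 8.2 * 1009 * 26
  = 215118.80 W = 215.12 kW


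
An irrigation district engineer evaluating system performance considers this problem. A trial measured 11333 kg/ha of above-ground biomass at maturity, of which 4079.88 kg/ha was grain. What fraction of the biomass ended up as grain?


HI = grain_yield / biomass
   = 4079.88 / 11333
   = 0.36


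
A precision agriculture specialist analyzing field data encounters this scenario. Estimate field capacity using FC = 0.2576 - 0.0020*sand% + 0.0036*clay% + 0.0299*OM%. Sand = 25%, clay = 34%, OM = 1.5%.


FC = 0.2576 - 0.0020*25 + 0.0036*34 + 0.0299*1.5
   = 0.2576 - 0.0500 + 0.1224 + 0.0449
   = 0.3749


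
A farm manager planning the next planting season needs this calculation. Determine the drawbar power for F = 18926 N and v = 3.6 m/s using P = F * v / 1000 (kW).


P = F * v / 1000
  = 18926 * 3.6 / 1000
  = 68133.60 / 1000
  = 68.13 kW


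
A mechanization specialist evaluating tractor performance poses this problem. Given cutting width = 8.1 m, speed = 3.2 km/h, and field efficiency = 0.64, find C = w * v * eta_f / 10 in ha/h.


C = w * v * eta_f / 10
  = 8.1 * 3.2 * 0.64 / 10
  = 16.59 / 10
  = 1.66 ha/h


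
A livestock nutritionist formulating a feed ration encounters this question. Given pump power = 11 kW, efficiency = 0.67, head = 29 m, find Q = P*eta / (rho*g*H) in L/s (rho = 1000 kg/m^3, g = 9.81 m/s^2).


Q = (P * 1000 * eta) / (rho * g * H)
  = (11 * 1000 * 0.67) / (1000 * 9.81 * 29)
  = 7370 / 284490
  = 0.02591 m^3/s = 25.91 L/s


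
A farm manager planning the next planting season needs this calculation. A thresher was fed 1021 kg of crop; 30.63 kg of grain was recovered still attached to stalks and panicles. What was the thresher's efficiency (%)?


eta = (total - unthreshed) / total * 100
    = (1021 - 30.63) / 1021 * 100
    = 990.37 / 1021 * 100
    = 97%


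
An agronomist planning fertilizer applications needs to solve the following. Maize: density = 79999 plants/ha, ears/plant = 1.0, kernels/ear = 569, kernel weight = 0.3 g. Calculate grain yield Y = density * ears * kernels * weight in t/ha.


Y = density * ears * kernels * kw
  = 79999 * 1.0 * 569 * 0.3 g/ha
  = 13655829.30 g/ha
  = 13655.83 kg/ha = 13.66 t/ha


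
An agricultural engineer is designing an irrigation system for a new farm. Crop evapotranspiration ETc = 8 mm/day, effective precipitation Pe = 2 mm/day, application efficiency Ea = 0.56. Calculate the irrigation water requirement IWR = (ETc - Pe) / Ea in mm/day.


IWR = (ETc - Pe) / Ea
    = (8 - 2) / 0.56
    = 6 / 0.56
    = 10.71 mm/day


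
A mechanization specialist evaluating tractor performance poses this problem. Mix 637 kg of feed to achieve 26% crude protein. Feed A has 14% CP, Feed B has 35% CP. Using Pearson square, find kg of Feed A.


parts_A = CP_b - target = 35 - 26 = 9
parts_B = target - CP_a = 26 - 14 = 12
total_parts = 9 + 12 = 21
Feed A = 637 * 9 / 21 = 273 kg
Feed B = 637 * 12 / 21 = 364 kg

273 kg


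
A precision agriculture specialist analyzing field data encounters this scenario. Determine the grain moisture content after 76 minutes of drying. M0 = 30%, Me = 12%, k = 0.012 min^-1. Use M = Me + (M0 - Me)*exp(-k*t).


M = Me + (M0 - Me) * e^(-k*t)
  = 12 + (30 - 12) * e^(-0.012*76)
  = 12 + 18 * e^(-0.912)
  = 12 + 18 * 0.40172
  = 12 + 7.2310
  = 19.23%


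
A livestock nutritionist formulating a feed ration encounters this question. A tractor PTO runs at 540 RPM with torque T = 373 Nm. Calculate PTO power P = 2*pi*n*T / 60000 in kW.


P = 2*pi*n*T / 60000
  = 2*pi * 540 * 373 / 60000
  = 1265559.18 / 60000
  = 21.09 kW


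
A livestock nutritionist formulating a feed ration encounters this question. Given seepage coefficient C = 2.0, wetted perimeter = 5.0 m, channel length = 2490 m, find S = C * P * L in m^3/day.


S = C * P * L
  = 2.0 * 5.0 * 2490
  = 24900 m^3/day


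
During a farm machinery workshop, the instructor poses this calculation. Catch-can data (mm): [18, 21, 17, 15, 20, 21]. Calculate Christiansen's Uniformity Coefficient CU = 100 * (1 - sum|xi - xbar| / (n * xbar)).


xbar = 112 / 6 = 18.667
sum|xi - xbar| = 12
CU = 100 * (1 - 12 / (6 * 18.667))
   = 100 * (1 - 0.1071)
   = 89.29%


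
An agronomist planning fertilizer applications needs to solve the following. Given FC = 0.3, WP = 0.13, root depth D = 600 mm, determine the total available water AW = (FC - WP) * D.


AW = (FC - WP) * D
   = (0.3 - 0.13) * 600
   = 0.17 * 600
   = 102 mm


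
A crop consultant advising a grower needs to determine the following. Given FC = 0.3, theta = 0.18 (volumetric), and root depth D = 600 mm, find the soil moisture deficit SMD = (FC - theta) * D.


SMD = (FC - theta) * D
    = (0.3 - 0.18) * 600
    = 0.120 * 600
    = 72 mm


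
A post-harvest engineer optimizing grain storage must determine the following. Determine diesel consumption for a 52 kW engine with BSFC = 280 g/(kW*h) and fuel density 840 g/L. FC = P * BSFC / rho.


FC = P * BSFC / rho_fuel
   = 52 * 280 / 840
   = 14560 / 840
   = 17.33 L/h


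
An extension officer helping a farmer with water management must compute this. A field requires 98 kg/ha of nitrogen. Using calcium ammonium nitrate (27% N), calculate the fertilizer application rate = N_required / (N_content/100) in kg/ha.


Rate = N_required / (N_content / 100)
     = 98 / (27 / 100)
     = 98 / 0.27
     = 362.96 kg/ha


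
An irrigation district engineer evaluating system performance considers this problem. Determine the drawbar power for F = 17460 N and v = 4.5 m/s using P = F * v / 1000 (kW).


P = F * v / 1000
  = 17460 * 4.5 / 1000
  = 78570 / 1000
  = 78.57 kW


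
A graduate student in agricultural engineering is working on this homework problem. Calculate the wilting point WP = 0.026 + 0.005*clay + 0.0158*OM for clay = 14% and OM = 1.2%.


WP = 0.026 + 0.005*14 + 0.0158*1.2
   = 0.026 + 0.0700 + 0.0190
   = 0.1150


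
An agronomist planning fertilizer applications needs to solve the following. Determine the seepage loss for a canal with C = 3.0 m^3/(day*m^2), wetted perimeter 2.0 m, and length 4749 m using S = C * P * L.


S = C * P * L
  = 3.0 * 2.0 * 4749
  = 28494 m^3/day


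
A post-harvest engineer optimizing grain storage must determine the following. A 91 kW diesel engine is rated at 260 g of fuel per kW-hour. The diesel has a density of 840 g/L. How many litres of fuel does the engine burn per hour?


FC = P * BSFC / rho_fuel
   = 91 * 260 / 840
   = 23660 / 840
   = 28.17 L/h


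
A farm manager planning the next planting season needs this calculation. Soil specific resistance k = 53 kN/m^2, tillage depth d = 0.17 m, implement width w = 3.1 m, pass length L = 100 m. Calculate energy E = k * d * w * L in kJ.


E = k * d * w * L
  = 53 * 0.17 * 3.1 * 100
  = 2793.10 kJ


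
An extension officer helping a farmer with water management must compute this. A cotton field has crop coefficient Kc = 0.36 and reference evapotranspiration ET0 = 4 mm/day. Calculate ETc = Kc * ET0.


ETc = Kc * ET0
    = 0.36 * 4
    = 1.44 mm/day


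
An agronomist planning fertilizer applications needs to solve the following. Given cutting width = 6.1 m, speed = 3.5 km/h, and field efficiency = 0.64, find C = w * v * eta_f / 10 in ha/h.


C = w * v * eta_f / 10
  = 6.1 * 3.5 * 0.64 / 10
  = 13.66 / 10
  = 1.37 ha/h


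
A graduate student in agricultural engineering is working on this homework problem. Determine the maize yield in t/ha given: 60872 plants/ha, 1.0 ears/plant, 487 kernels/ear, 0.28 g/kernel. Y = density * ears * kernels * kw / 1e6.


Y = density * ears * kernels * kw
  = 60872 * 1.0 * 487 * 0.28 g/ha
  = 8300505.92 g/ha
  = 8300.51 kg/ha = 8.30 t/ha


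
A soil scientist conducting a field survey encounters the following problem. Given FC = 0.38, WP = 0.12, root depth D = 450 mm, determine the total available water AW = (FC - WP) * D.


AW = (FC - WP) * D
   = (0.38 - 0.12) * 450
   = 0.26 * 450
   = 117 mm


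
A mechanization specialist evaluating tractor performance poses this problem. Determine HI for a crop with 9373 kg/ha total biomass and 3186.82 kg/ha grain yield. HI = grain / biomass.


HI = grain_yield / biomass
   = 3186.82 / 9373
   = 0.34


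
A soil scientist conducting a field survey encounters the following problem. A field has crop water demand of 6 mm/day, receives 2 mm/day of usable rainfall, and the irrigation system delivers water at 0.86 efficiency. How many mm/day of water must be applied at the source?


IWR = (ETc - Pe) / Ea
    = (6 - 2) / 0.86
    = 4 / 0.86
    = 4.65 mm/day


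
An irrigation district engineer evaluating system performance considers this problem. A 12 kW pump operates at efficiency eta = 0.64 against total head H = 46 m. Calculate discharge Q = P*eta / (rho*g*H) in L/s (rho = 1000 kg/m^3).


Q = (P * 1000 * eta) / (rho * g * H)
  = (12 * 1000 * 0.64) / (1000 * 9.81 * 46)
  = 7680 / 451260
  = 0.01702 m^3/s = 17.02 L/s


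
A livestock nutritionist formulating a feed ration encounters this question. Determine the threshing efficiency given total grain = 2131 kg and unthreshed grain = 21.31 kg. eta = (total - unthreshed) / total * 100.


eta = (total - unthreshed) / total * 100
    = (2131 - 21.31) / 2131 * 100
    = 2109.69 / 2131 * 100
    = 99%


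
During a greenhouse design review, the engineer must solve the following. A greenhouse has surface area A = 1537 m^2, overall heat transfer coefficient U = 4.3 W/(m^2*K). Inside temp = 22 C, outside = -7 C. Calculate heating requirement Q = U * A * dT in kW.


dT = 22 - (-7) = 29 K
Q = U * A * dT
  = 4.3 * 1537 * 29
  = 191663.90 W = 191.66 kW


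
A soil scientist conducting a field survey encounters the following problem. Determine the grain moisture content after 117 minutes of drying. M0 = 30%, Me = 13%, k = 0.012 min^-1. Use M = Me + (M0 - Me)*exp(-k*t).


M = Me + (M0 - Me) * e^(-k*t)
  = 13 + (30 - 13) * e^(-0.012*117)
  = 13 + 17 * e^(-1.404)
  = 13 + 17 * 0.24561
  = 13 + 4.1754
  = 17.18%


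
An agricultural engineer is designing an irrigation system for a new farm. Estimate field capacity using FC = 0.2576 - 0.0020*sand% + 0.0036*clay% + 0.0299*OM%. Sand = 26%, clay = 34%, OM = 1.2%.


FC = 0.2576 - 0.0020*26 + 0.0036*34 + 0.0299*1.2
   = 0.2576 - 0.0520 + 0.1224 + 0.0359
   = 0.3639


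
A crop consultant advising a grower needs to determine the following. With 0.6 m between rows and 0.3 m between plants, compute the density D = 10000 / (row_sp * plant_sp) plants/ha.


D = 10000 / (row_sp * plant_sp)
  = 10000 / (0.6 * 0.3)
  = 10000 / 0.1800
  = 55555.56 plants/ha


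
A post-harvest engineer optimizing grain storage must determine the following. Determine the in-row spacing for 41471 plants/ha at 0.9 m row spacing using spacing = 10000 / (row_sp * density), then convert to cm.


spacing = 10000 / (row_sp * density)
        = 10000 / (0.9 * 41471)
        = 10000 / 37323.90
        = 0.26792 m = 26.79 cm


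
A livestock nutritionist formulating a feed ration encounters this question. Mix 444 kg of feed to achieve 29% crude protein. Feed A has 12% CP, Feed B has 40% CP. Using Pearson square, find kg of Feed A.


parts_A = CP_b - target = 40 - 29 = 11
parts_B = target - CP_a = 29 - 12 = 17
total_parts = 11 + 17 = 28
Feed A = 444 * 11 / 28 = 174.43 kg
Feed B = 444 * 17 / 28 = 269.57 kg

174.43 kg


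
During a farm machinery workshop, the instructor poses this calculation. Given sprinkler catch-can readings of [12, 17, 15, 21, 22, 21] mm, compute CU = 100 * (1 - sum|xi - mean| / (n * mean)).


xbar = 108 / 6 = 18
sum|xi - xbar| = 20
CU = 100 * (1 - 20 / (6 * 18))
   = 100 * (1 - 0.1852)
   = 81.48%


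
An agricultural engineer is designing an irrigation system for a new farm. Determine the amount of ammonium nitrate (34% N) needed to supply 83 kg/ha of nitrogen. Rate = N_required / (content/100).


Rate = N_required / (N_content / 100)
     = 83 / (34 / 100)
     = 83 / 0.34
     = 244.12 kg/ha


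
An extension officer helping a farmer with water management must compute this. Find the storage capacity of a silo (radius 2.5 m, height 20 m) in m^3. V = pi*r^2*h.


V = pi * r^2 * h
  = pi * 2.5^2 * 20
  = pi * 6.25 * 20
  = 392.70 m^3


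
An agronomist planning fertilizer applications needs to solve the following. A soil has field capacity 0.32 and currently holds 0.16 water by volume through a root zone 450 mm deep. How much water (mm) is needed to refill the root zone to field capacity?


SMD = (FC - theta) * D
    = (0.32 - 0.16) * 450
    = 0.160 * 450
    = 72 mm


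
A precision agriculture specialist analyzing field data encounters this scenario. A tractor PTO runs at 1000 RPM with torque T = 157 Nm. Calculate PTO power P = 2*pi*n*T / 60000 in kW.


P = 2*pi*n*T / 60000
  = 2*pi * 1000 * 157 / 60000
  = 986460.09 / 60000
  = 16.44 kW


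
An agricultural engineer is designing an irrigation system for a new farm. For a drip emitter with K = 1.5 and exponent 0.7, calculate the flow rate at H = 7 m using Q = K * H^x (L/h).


Q = K * H^x
  = 1.5 * 7^0.7
  = 1.5 * 3.9045
  = 5.86 L/h


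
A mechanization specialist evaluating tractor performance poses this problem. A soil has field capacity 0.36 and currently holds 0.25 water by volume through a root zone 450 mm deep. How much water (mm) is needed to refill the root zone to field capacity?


SMD = (FC - theta) * D
    = (0.36 - 0.25) * 450
    = 0.110 * 450
    = 49.50 mm


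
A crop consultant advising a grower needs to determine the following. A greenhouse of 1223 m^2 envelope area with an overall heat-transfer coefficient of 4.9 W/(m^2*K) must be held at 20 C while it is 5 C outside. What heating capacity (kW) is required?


dT = 20 - (5) = 15 K
Q = U * A * dT
  = 4.9 * 1223 * 15
  = 89890.50 W = 89.89 kW


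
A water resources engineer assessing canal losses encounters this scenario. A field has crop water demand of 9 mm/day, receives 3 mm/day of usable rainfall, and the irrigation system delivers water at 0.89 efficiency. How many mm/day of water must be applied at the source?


IWR = (ETc - Pe) / Ea
    = (9 - 3) / 0.89
    = 6 / 0.89
    = 6.74 mm/day


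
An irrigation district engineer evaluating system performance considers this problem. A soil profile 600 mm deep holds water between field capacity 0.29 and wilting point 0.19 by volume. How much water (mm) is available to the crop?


AW = (FC - WP) * D
   = (0.29 - 0.19) * 600
   = 0.10 * 600
   = 60 mm


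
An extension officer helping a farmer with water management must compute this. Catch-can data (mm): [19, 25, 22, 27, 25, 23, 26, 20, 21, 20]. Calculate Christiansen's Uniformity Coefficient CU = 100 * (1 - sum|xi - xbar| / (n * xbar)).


xbar = 228 / 10 = 22.800
sum|xi - xbar| = 24
CU = 100 * (1 - 24 / (10 * 22.800))
   = 100 * (1 - 0.1053)
   = 89.47%


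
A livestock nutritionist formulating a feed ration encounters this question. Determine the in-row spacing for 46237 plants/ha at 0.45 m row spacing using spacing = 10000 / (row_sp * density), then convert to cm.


spacing = 10000 / (row_sp * density)
        = 10000 / (0.45 * 46237)
        = 10000 / 20806.65
        = 0.48062 m = 48.06 cm


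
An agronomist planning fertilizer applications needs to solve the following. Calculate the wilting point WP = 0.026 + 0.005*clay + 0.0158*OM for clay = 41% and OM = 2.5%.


WP = 0.026 + 0.005*41 + 0.0158*2.5
   = 0.026 + 0.2050 + 0.0395
   = 0.2705


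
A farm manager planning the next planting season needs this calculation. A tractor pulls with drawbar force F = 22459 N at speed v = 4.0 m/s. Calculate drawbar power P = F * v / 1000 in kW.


P = F * v / 1000
  = 22459 * 4.0 / 1000
  = 89836 / 1000
  = 89.84 kW


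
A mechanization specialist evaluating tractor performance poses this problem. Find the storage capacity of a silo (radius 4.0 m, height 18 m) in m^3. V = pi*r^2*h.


V = pi * r^2 * h
  = pi * 4.0^2 * 18
  = pi * 16 * 18
  = 904.78 m^3


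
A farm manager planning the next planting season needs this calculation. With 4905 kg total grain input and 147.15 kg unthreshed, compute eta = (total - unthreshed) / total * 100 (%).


eta = (total - unthreshed) / total * 100
    = (4905 - 147.15) / 4905 * 100
    = 4757.85 / 4905 * 100
    = 97%


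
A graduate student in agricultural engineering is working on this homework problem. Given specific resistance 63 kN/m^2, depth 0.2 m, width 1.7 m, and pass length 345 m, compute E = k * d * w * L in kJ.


E = k * d * w * L
  = 63 * 0.2 * 1.7 * 345
  = 7389.90 kJ


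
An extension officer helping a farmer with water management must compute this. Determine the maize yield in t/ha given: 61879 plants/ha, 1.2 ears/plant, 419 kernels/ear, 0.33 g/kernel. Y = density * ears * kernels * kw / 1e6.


Y = density * ears * kernels * kw
  = 61879 * 1.2 * 419 * 0.33 g/ha
  = 10267211.20 g/ha
  = 10267.21 kg/ha = 10.27 t/ha


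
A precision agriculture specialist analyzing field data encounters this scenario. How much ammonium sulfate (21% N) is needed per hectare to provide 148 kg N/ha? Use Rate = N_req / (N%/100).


Rate = N_required / (N_content / 100)
     = 148 / (21 / 100)
     = 148 / 0.21
     = 704.76 kg/ha


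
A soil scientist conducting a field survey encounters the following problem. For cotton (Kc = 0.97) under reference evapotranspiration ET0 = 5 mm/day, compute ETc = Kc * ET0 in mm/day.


ETc = Kc * ET0
    = 0.97 * 5
    = 4.85 mm/day


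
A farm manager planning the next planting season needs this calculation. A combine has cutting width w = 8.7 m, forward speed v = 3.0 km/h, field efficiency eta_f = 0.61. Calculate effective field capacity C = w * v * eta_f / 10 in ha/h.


C = w * v * eta_f / 10
  = 8.7 * 3.0 * 0.61 / 10
  = 15.92 / 10
  = 1.59 ha/h


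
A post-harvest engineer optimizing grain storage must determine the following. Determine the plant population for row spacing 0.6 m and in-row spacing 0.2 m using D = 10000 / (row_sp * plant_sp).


D = 10000 / (row_sp * plant_sp)
  = 10000 / (0.6 * 0.2)
  = 10000 / 0.1200
  = 83333.33 plants/ha


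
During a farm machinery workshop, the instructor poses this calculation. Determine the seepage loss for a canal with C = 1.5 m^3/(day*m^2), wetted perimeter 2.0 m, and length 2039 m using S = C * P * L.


S = C * P * L
  = 1.5 * 2.0 * 2039
  = 6117 m^3/day


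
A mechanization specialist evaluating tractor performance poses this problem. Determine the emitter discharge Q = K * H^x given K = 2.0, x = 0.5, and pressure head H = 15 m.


Q = K * H^x
  = 2.0 * 15^0.5
  = 2.0 * 3.8730
  = 7.75 L/h


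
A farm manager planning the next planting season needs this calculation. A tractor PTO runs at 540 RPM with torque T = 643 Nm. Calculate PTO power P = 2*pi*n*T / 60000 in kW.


P = 2*pi*n*T / 60000
  = 2*pi * 540 * 643 / 60000
  = 2181647.60 / 60000
  = 36.36 kW


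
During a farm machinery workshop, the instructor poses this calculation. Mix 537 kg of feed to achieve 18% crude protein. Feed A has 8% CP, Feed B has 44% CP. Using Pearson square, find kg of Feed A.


parts_A = CP_b - target = 44 - 18 = 26
parts_B = target - CP_a = 18 - 8 = 10
total_parts = 26 + 10 = 36
Feed A = 537 * 26 / 36 = 387.83 kg
Feed B = 537 * 10 / 36 = 149.17 kg

387.83 kg


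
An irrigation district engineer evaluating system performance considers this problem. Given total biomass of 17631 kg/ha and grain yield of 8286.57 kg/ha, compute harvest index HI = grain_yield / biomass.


HI = grain_yield / biomass
   = 8286.57 / 17631
   = 0.47


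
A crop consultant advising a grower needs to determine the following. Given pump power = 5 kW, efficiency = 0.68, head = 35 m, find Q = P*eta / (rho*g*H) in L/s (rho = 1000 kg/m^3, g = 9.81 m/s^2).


Q = (P * 1000 * eta) / (rho * g * H)
  = (5 * 1000 * 0.68) / (1000 * 9.81 * 35)
  = 3400 / 343350
  = 0.00990 m^3/s = 9.90 L/s
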